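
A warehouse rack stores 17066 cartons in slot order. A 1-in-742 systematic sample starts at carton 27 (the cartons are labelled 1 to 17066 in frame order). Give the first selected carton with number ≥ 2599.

k = 742
Steps past start: ⌈(2599 − 27)/742⌉ = ⌈2572/742⌉ = 4
Selected carton: 27 + 4×742 = 2995

2995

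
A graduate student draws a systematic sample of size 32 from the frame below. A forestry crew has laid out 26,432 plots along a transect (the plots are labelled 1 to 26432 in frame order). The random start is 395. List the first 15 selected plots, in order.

395, 1221, 2047, 2873, 3699, 4525, 5351, 6177, 7003, 7829, 8655, 9481, 10307, 11133, 11959

k = N/n = 26432/32 = 826
plot 1: 395
plot 2: 395 + 826 = 1221
plot 3: 1221 + 826 = 2047
plot 4: 2047 + 826 = 2873
plot 5: 2873 + 826 = 3699
plot 6: 3699 + 826 = 4525
plot 7: 4525 + 826 = 5351
plot 8: 5351 + 826 = 6177
plot 9: 6177 + 826 = 7003
plot 10: 7003 + 826 = 7829
plot 11: 7829 + 826 = 8655
plot 12: 8655 + 826 = 9481
plot 13: 9481 + 826 = 10307
plot 14: 10307 + 826 = 11133
plot 15: 11133 + 826 = 11959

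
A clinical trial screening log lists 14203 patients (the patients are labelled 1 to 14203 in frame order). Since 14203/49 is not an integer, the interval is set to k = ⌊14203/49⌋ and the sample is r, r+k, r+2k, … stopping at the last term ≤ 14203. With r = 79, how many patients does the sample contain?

49

k = ⌊14203/49⌋ = 289
Achieved size = ⌊(14203 − 79)/289⌋ + 1 = ⌊14124/289⌋ + 1 = 48 + 1 = 49
(last selection: 79 + 48×289 = 13951 ≤ 14203; next would be 14240 > 14203)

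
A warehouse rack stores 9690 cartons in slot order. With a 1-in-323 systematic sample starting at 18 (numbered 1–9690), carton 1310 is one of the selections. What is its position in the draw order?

k = 323
position = (1310 − 18)/323 + 1 = 1292/323 + 1 = 4 + 1 = 5

5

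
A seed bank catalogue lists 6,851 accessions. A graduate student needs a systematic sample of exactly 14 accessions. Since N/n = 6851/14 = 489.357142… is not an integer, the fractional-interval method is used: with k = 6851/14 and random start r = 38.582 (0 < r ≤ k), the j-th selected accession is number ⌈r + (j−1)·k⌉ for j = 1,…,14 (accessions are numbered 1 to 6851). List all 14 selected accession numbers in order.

j=1: r + 0k = 38.582 → ⌈·⌉ = 39
j=2: r + 1k = 527.939142… → ⌈·⌉ = 528
j=3: r + 2k = 1017.296285… → ⌈·⌉ = 1018
j=4: r + 3k = 1506.653428… → ⌈·⌉ = 1507
j=5: r + 4k = 1996.010571… → ⌈·⌉ = 1997
j=6: r + 5k = 2485.367714… → ⌈·⌉ = 2486
j=7: r + 6k = 2974.724857… → ⌈·⌉ = 2975
j=8: r + 7k = 3464.082 → ⌈·⌉ = 3465
j=9: r + 8k = 3953.439142… → ⌈·⌉ = 3954
j=10: r + 9k = 4442.796285… → ⌈·⌉ = 4443
j=11: r + 10k = 4932.153428… → ⌈·⌉ = 4933
j=12: r + 11k = 5421.510571… → ⌈·⌉ = 5422
j=13: r + 12k = 5910.867714… → ⌈·⌉ = 5911
j=14: r + 13k = 6400.224857… → ⌈·⌉ = 6401

39, 528, 1018, 1507, 1997, 2486, 2975, 3465, 3954, 4443, 4933, 5422, 5911, 6401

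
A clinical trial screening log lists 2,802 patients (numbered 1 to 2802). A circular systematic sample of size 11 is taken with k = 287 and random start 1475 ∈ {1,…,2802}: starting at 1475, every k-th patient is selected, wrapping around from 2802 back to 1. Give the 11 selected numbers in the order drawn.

1475, 1762, 2049, 2336, 2623, 108, 395, 682, 969, 1256, 1543

Selection 1: 1475
Selection 2: 1475 + 287 = 1762
Selection 3: 1762 + 287 = 2049
Selection 4: 2049 + 287 = 2336
Selection 5: 2336 + 287 = 2623
Selection 6: 2623 + 287 = 2910 → 2910 − 2802 = 108
Selection 7: 108 + 287 = 395
Selection 8: 395 + 287 = 682
Selection 9: 682 + 287 = 969
Selection 10: 969 + 287 = 1256
Selection 11: 1256 + 287 = 1543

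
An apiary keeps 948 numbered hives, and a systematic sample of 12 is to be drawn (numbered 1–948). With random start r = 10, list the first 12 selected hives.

k = N/n = 948/12 = 79
hive 1: 10
hive 2: 10 + 79 = 89
hive 3: 89 + 79 = 168
hive 4: 168 + 79 = 247
hive 5: 247 + 79 = 326
hive 6: 326 + 79 = 405
hive 7: 405 + 79 = 484
hive 8: 484 + 79 = 563
hive 9: 563 + 79 = 642
hive 10: 642 + 79 = 721
hive 11: 721 + 79 = 800
hive 12: 800 + 79 = 879

10, 89, 168, 247, 326, 405, 484, 563, 642, 721, 800, 879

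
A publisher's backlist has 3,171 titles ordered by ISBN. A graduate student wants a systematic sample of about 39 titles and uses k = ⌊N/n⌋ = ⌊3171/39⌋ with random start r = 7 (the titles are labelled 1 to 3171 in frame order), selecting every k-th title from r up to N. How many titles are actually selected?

40

k = ⌊3171/39⌋ = 81
Achieved size = ⌊(3171 − 7)/81⌋ + 1 = ⌊3164/81⌋ + 1 = 39 + 1 = 40
(last selection: 7 + 39×81 = 3166 ≤ 3171; next would be 3247 > 3171)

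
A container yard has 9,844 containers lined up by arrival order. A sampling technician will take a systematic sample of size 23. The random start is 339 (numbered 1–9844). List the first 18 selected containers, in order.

k = N/n = 9844/23 = 428
container 1: 339
container 2: 339 + 428 = 767
container 3: 767 + 428 = 1195
container 4: 1195 + 428 = 1623
container 5: 1623 + 428 = 2051
container 6: 2051 + 428 = 2479
container 7: 2479 + 428 = 2907
container 8: 2907 + 428 = 3335
container 9: 3335 + 428 = 3763
container 10: 3763 + 428 = 4191
container 11: 4191 + 428 = 4619
container 12: 4619 + 428 = 5047
container 13: 5047 + 428 = 5475
container 14: 5475 + 428 = 5903
container 15: 5903 + 428 = 6331
container 16: 6331 + 428 = 6759
container 17: 6759 + 428 = 7187
container 18: 7187 + 428 = 7615

339, 767, 1195, 1623, 2051, 2479, 2907, 3335, 3763, 4191, 4619, 5047, 5475, 5903, 6331, 6759, 7187, 7615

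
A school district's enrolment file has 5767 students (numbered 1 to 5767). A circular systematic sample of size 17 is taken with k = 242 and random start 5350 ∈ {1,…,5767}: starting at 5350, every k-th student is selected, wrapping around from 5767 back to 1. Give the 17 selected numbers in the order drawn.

5350, 5592, 67, 309, 551, 793, 1035, 1277, 1519, 1761, 2003, 2245, 2487, 2729, 2971, 3213, 3455

Selection 1: 5350
Selection 2: 5350 + 242 = 5592
Selection 3: 5592 + 242 = 5834 → 5834 − 5767 = 67
Selection 4: 67 + 242 = 309
Selection 5: 309 + 242 = 551
Selection 6: 551 + 242 = 793
Selection 7: 793 + 242 = 1035
Selection 8: 1035 + 242 = 1277
Selection 9: 1277 + 242 = 1519
Selection 10: 1519 + 242 = 1761
Selection 11: 1761 + 242 = 2003
Selection 12: 2003 + 242 = 2245
Selection 13: 2245 + 242 = 2487
Selection 14: 2487 + 242 = 2729
Selection 15: 2729 + 242 = 2971
Selection 16: 2971 + 242 = 3213
Selection 17: 3213 + 242 = 3455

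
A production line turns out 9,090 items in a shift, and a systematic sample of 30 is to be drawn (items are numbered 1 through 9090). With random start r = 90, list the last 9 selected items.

k = N/n = 9090/30 = 303
22nd selection = 90 + 21×303 = 6453
23rd: 6453 + 303 = 6756
24th: 6756 + 303 = 7059
25th: 7059 + 303 = 7362
26th: 7362 + 303 = 7665
27th: 7665 + 303 = 7968
28th: 7968 + 303 = 8271
29th: 8271 + 303 = 8574
30th: 8574 + 303 = 8877

6453, 6756, 7059, 7362, 7665, 7968, 8271, 8574, 8877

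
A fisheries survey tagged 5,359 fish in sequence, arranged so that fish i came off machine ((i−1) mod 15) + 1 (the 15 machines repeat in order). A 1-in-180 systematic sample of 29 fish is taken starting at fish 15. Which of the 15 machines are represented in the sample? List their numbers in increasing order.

Consecutive selections differ by k = 180, so their machine numbers differ by 180 mod 15 = 0.
gcd(180, 15) = 15, so the sample visits 15/15 = 1 distinct residues mod 15.
Start 15 is machine 15; the machines hit are 15.

15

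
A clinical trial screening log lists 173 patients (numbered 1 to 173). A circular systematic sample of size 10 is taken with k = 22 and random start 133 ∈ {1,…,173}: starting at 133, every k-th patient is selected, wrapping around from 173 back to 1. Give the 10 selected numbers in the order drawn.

Selection 1: 133
Selection 2: 133 + 22 = 155
Selection 3: 155 + 22 = 177 → 177 − 173 = 4
Selection 4: 4 + 22 = 26
Selection 5: 26 + 22 = 48
Selection 6: 48 + 22 = 70
Selection 7: 70 + 22 = 92
Selection 8: 92 + 22 = 114
Selection 9: 114 + 22 = 136
Selection 10: 136 + 22 = 158

133, 155, 4, 26, 48, 70, 92, 114, 136, 158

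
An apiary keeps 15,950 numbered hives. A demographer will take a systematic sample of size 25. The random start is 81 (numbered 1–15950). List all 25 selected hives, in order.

k = N/n = 15950/25 = 638
hive 1: 81
hive 2: 81 + 638 = 719
hive 3: 719 + 638 = 1357
hive 4: 1357 + 638 = 1995
hive 5: 1995 + 638 = 2633
hive 6: 2633 + 638 = 3271
hive 7: 3271 + 638 = 3909
hive 8: 3909 + 638 = 4547
hive 9: 4547 + 638 = 5185
hive 10: 5185 + 638 = 5823
hive 11: 5823 + 638 = 6461
hive 12: 6461 + 638 = 7099
hive 13: 7099 + 638 = 7737
hive 14: 7737 + 638 = 8375
hive 15: 8375 + 638 = 9013
hive 16: 9013 + 638 = 9651
hive 17: 9651 + 638 = 10289
hive 18: 10289 + 638 = 10927
hive 19: 10927 + 638 = 11565
hive 20: 11565 + 638 = 12203
hive 21: 12203 + 638 = 12841
hive 22: 12841 + 638 = 13479
hive 23: 13479 + 638 = 14117
hive 24: 14117 + 638 = 14755
hive 25: 14755 + 638 = 15393

81, 719, 1357, 1995, 2633, 3271, 3909, 4547, 5185, 5823, 6461, 7099, 7737, 8375, 9013, 9651, 10289, 10927, 11565, 12203, 12841, 13479, 14117, 14755, 15393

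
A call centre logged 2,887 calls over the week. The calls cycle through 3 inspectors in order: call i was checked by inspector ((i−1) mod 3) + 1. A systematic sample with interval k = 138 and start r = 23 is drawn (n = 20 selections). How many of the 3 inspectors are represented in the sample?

Consecutive selections differ by k = 138, so their inspector numbers differ by 138 mod 3 = 0.
gcd(138, 3) = 3, so the sample visits 3/3 = 1 distinct residues mod 3.
Start 23 is inspector 2; the inspectors hit are 2.

1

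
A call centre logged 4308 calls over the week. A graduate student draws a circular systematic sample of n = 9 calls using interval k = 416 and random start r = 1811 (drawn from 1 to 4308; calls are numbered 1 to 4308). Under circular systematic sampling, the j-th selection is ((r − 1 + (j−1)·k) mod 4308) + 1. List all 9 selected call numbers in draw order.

1811, 2227, 2643, 3059, 3475, 3891, 4307, 415, 831

Selection 1: 1811
Selection 2: 1811 + 416 = 2227
Selection 3: 2227 + 416 = 2643
Selection 4: 2643 + 416 = 3059
Selection 5: 3059 + 416 = 3475
Selection 6: 3475 + 416 = 3891
Selection 7: 3891 + 416 = 4307
Selection 8: 4307 + 416 = 4723 → 4723 − 4308 = 415
Selection 9: 415 + 416 = 831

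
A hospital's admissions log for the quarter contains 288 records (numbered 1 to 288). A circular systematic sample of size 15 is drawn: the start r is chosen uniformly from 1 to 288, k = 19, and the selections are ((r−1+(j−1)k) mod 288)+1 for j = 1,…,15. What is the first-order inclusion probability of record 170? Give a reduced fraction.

5/96

For each position j, as r ranges over 1…288 the j-th selection hits every record exactly once, so record 170 is selected for exactly 15 of the 288 starts.
Inclusion probability = 15/288 = 5/96.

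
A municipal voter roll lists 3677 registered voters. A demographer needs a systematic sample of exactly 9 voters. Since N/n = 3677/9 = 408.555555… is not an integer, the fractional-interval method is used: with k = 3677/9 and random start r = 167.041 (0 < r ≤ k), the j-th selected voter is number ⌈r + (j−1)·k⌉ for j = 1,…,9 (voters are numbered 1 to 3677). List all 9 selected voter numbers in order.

168, 576, 985, 1393, 1802, 2210, 2619, 3027, 3436

j=1: r + 0k = 167.041 → ⌈·⌉ = 168
j=2: r + 1k = 575.596555… → ⌈·⌉ = 576
j=3: r + 2k = 984.152111… → ⌈·⌉ = 985
j=4: r + 3k = 1392.707666… → ⌈·⌉ = 1393
j=5: r + 4k = 1801.263222… → ⌈·⌉ = 1802
j=6: r + 5k = 2209.818777… → ⌈·⌉ = 2210
j=7: r + 6k = 2618.374333… → ⌈·⌉ = 2619
j=8: r + 7k = 3026.929888… → ⌈·⌉ = 3027
j=9: r + 8k = 3435.485444… → ⌈·⌉ = 3436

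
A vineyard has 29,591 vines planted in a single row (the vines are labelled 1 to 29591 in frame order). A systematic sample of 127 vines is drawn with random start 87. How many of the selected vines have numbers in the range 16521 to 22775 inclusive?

27

k = 29591/127 = 233
First selection ≥ 16521: 87 + ⌈(16521−87)/233⌉·233 = 87 + 71×233 = 16630
Last selection ≤ 22775: 87 + ⌊(22775−87)/233⌋·233 = 87 + 97×233 = 22688
Count = 97 − 71 + 1 = 27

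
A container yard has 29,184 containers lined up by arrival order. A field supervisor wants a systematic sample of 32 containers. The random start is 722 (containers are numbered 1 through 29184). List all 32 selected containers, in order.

k = N/n = 29184/32 = 912
container 1: 722
container 2: 722 + 912 = 1634
container 3: 1634 + 912 = 2546
container 4: 2546 + 912 = 3458
container 5: 3458 + 912 = 4370
container 6: 4370 + 912 = 5282
container 7: 5282 + 912 = 6194
container 8: 6194 + 912 = 7106
container 9: 7106 + 912 = 8018
container 10: 8018 + 912 = 8930
container 11: 8930 + 912 = 9842
container 12: 9842 + 912 = 10754
container 13: 10754 + 912 = 11666
container 14: 11666 + 912 = 12578
container 15: 12578 + 912 = 13490
container 16: 13490 + 912 = 14402
container 17: 14402 + 912 = 15314
container 18: 15314 + 912 = 16226
container 19: 16226 + 912 = 17138
container 20: 17138 + 912 = 18050
container 21: 18050 + 912 = 18962
container 22: 18962 + 912 = 19874
container 23: 19874 + 912 = 20786
container 24: 20786 + 912 = 21698
container 25: 21698 + 912 = 22610
container 26: 22610 + 912 = 23522
container 27: 23522 + 912 = 24434
container 28: 24434 + 912 = 25346
container 29: 25346 + 912 = 26258
container 30: 26258 + 912 = 27170
container 31: 27170 + 912 = 28082
container 32: 28082 + 912 = 28994

722, 1634, 2546, 3458, 4370, 5282, 6194, 7106, 8018, 8930, 9842, 10754, 11666, 12578, 13490, 14402, 15314, 16226, 17138, 18050, 18962, 19874, 20786, 21698, 22610, 23522, 24434, 25346, 26258, 27170, 28082, 28994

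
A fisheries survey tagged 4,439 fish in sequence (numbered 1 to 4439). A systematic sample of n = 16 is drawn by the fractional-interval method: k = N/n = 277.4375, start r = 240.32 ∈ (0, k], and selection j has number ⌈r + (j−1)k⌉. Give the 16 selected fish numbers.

241, 518, 796, 1073, 1351, 1628, 1905, 2183, 2460, 2738, 3015, 3293, 3570, 3848, 4125, 4402

j=1: r + 0k = 240.32 → ⌈·⌉ = 241
j=2: r + 1k = 517.7575 → ⌈·⌉ = 518
j=3: r + 2k = 795.195 → ⌈·⌉ = 796
j=4: r + 3k = 1072.6325 → ⌈·⌉ = 1073
j=5: r + 4k = 1350.07 → ⌈·⌉ = 1351
j=6: r + 5k = 1627.5075 → ⌈·⌉ = 1628
j=7: r + 6k = 1904.945 → ⌈·⌉ = 1905
j=8: r + 7k = 2182.3825 → ⌈·⌉ = 2183
j=9: r + 8k = 2459.82 → ⌈·⌉ = 2460
j=10: r + 9k = 2737.2575 → ⌈·⌉ = 2738
j=11: r + 10k = 3014.695 → ⌈·⌉ = 3015
j=12: r + 11k = 3292.1325 → ⌈·⌉ = 3293
j=13: r + 12k = 3569.57 → ⌈·⌉ = 3570
j=14: r + 13k = 3847.0075 → ⌈·⌉ = 3848
j=15: r + 14k = 4124.445 → ⌈·⌉ = 4125
j=16: r + 15k = 4401.8825 → ⌈·⌉ = 4402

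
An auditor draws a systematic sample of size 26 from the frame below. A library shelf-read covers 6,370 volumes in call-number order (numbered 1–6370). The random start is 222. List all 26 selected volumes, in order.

222, 467, 712, 957, 1202, 1447, 1692, 1937, 2182, 2427, 2672, 2917, 3162, 3407, 3652, 3897, 4142, 4387, 4632, 4877, 5122, 5367, 5612, 5857, 6102, 6347

k = N/n = 6370/26 = 245
volume 1: 222
volume 2: 222 + 245 = 467
volume 3: 467 + 245 = 712
volume 4: 712 + 245 = 957
volume 5: 957 + 245 = 1202
volume 6: 1202 + 245 = 1447
volume 7: 1447 + 245 = 1692
volume 8: 1692 + 245 = 1937
volume 9: 1937 + 245 = 2182
volume 10: 2182 + 245 = 2427
volume 11: 2427 + 245 = 2672
volume 12: 2672 + 245 = 2917
volume 13: 2917 + 245 = 3162
volume 14: 3162 + 245 = 3407
volume 15: 3407 + 245 = 3652
volume 16: 3652 + 245 = 3897
volume 17: 3897 + 245 = 4142
volume 18: 4142 + 245 = 4387
volume 19: 4387 + 245 = 4632
volume 20: 4632 + 245 = 4877
volume 21: 4877 + 245 = 5122
volume 22: 5122 + 245 = 5367
volume 23: 5367 + 245 = 5612
volume 24: 5612 + 245 = 5857
volume 25: 5857 + 245 = 6102
volume 26: 6102 + 245 = 6347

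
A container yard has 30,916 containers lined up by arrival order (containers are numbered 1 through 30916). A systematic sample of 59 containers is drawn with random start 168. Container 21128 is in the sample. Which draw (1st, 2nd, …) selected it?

k = 30916/59 = 524
position = (21128 − 168)/524 + 1 = 20960/524 + 1 = 40 + 1 = 41

41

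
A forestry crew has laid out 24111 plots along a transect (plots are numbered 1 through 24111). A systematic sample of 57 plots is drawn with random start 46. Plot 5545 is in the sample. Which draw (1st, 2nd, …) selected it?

14

k = 24111/57 = 423
position = (5545 − 46)/423 + 1 = 5499/423 + 1 = 13 + 1 = 14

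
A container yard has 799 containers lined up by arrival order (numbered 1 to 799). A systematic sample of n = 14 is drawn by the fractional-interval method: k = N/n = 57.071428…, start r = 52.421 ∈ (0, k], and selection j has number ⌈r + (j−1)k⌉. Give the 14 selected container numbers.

j=1: r + 0k = 52.421 → ⌈·⌉ = 53
j=2: r + 1k = 109.492428… → ⌈·⌉ = 110
j=3: r + 2k = 166.563857… → ⌈·⌉ = 167
j=4: r + 3k = 223.635285… → ⌈·⌉ = 224
j=5: r + 4k = 280.706714… → ⌈·⌉ = 281
j=6: r + 5k = 337.778142… → ⌈·⌉ = 338
j=7: r + 6k = 394.849571… → ⌈·⌉ = 395
j=8: r + 7k = 451.921 → ⌈·⌉ = 452
j=9: r + 8k = 508.992428… → ⌈·⌉ = 509
j=10: r + 9k = 566.063857… → ⌈·⌉ = 567
j=11: r + 10k = 623.135285… → ⌈·⌉ = 624
j=12: r + 11k = 680.206714… → ⌈·⌉ = 681
j=13: r + 12k = 737.278142… → ⌈·⌉ = 738
j=14: r + 13k = 794.349571… → ⌈·⌉ = 795

53, 110, 167, 224, 281, 338, 395, 452, 509, 567, 624, 681, 738, 795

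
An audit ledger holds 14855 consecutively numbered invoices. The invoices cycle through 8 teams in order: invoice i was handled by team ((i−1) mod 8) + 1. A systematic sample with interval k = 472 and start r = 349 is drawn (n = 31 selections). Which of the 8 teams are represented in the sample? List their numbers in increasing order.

5

Consecutive selections differ by k = 472, so their team numbers differ by 472 mod 8 = 0.
gcd(472, 8) = 8, so the sample visits 8/8 = 1 distinct residues mod 8.
Start 349 is team 5; the teams hit are 5.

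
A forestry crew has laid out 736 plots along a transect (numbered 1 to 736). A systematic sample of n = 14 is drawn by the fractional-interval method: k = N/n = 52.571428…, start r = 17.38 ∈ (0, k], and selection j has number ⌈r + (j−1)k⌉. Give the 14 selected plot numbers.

18, 70, 123, 176, 228, 281, 333, 386, 438, 491, 544, 596, 649, 701

j=1: r + 0k = 17.38 → ⌈·⌉ = 18
j=2: r + 1k = 69.951428… → ⌈·⌉ = 70
j=3: r + 2k = 122.522857… → ⌈·⌉ = 123
j=4: r + 3k = 175.094285… → ⌈·⌉ = 176
j=5: r + 4k = 227.665714… → ⌈·⌉ = 228
j=6: r + 5k = 280.237142… → ⌈·⌉ = 281
j=7: r + 6k = 332.808571… → ⌈·⌉ = 333
j=8: r + 7k = 385.38 → ⌈·⌉ = 386
j=9: r + 8k = 437.951428… → ⌈·⌉ = 438
j=10: r + 9k = 490.522857… → ⌈·⌉ = 491
j=11: r + 10k = 543.094285… → ⌈·⌉ = 544
j=12: r + 11k = 595.665714… → ⌈·⌉ = 596
j=13: r + 12k = 648.237142… → ⌈·⌉ = 649
j=14: r + 13k = 700.808571… → ⌈·⌉ = 701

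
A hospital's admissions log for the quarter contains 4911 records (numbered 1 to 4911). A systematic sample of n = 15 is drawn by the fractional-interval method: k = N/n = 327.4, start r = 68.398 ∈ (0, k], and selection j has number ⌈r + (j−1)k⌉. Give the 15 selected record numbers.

69, 396, 724, 1051, 1378, 1706, 2033, 2361, 2688, 3015, 3343, 3670, 3998, 4325, 4652

j=1: r + 0k = 68.398 → ⌈·⌉ = 69
j=2: r + 1k = 395.798 → ⌈·⌉ = 396
j=3: r + 2k = 723.198 → ⌈·⌉ = 724
j=4: r + 3k = 1050.598 → ⌈·⌉ = 1051
j=5: r + 4k = 1377.998 → ⌈·⌉ = 1378
j=6: r + 5k = 1705.398 → ⌈·⌉ = 1706
j=7: r + 6k = 2032.798 → ⌈·⌉ = 2033
j=8: r + 7k = 2360.198 → ⌈·⌉ = 2361
j=9: r + 8k = 2687.598 → ⌈·⌉ = 2688
j=10: r + 9k = 3014.998 → ⌈·⌉ = 3015
j=11: r + 10k = 3342.398 → ⌈·⌉ = 3343
j=12: r + 11k = 3669.798 → ⌈·⌉ = 3670
j=13: r + 12k = 3997.198 → ⌈·⌉ = 3998
j=14: r + 13k = 4324.598 → ⌈·⌉ = 4325
j=15: r + 14k = 4651.998 → ⌈·⌉ = 4652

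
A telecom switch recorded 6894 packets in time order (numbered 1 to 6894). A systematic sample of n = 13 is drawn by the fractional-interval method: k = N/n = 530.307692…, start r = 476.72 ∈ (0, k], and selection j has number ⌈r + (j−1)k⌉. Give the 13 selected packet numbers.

j=1: r + 0k = 476.72 → ⌈·⌉ = 477
j=2: r + 1k = 1007.027692… → ⌈·⌉ = 1008
j=3: r + 2k = 1537.335384… → ⌈·⌉ = 1538
j=4: r + 3k = 2067.643076… → ⌈·⌉ = 2068
j=5: r + 4k = 2597.950769… → ⌈·⌉ = 2598
j=6: r + 5k = 3128.258461… → ⌈·⌉ = 3129
j=7: r + 6k = 3658.566153… → ⌈·⌉ = 3659
j=8: r + 7k = 4188.873846… → ⌈·⌉ = 4189
j=9: r + 8k = 4719.181538… → ⌈·⌉ = 4720
j=10: r + 9k = 5249.489230… → ⌈·⌉ = 5250
j=11: r + 10k = 5779.796923… → ⌈·⌉ = 5780
j=12: r + 11k = 6310.104615… → ⌈·⌉ = 6311
j=13: r + 12k = 6840.412307… → ⌈·⌉ = 6841

477, 1008, 1538, 2068, 2598, 3129, 3659, 4189, 4720, 5250, 5780, 6311, 6841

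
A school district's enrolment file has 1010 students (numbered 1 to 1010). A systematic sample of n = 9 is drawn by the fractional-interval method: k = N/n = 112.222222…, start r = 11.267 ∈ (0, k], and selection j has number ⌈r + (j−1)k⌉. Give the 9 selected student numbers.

j=1: r + 0k = 11.267 → ⌈·⌉ = 12
j=2: r + 1k = 123.489222… → ⌈·⌉ = 124
j=3: r + 2k = 235.711444… → ⌈·⌉ = 236
j=4: r + 3k = 347.933666… → ⌈·⌉ = 348
j=5: r + 4k = 460.155888… → ⌈·⌉ = 461
j=6: r + 5k = 572.378111… → ⌈·⌉ = 573
j=7: r + 6k = 684.600333… → ⌈·⌉ = 685
j=8: r + 7k = 796.822555… → ⌈·⌉ = 797
j=9: r + 8k = 909.044777… → ⌈·⌉ = 910

12, 124, 236, 348, 461, 573, 685, 797, 910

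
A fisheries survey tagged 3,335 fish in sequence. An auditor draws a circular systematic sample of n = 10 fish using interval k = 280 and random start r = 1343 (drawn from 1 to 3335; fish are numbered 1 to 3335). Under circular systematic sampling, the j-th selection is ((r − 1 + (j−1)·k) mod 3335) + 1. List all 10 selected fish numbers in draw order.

Selection 1: 1343
Selection 2: 1343 + 280 = 1623
Selection 3: 1623 + 280 = 1903
Selection 4: 1903 + 280 = 2183
Selection 5: 2183 + 280 = 2463
Selection 6: 2463 + 280 = 2743
Selection 7: 2743 + 280 = 3023
Selection 8: 3023 + 280 = 3303
Selection 9: 3303 + 280 = 3583 → 3583 − 3335 = 248
Selection 10: 248 + 280 = 528

1343, 1623, 1903, 2183, 2463, 2743, 3023, 3303, 248, 528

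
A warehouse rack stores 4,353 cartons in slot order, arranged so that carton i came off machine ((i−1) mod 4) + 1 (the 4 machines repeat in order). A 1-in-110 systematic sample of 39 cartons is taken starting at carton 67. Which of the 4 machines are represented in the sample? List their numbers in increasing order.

Consecutive selections differ by k = 110, so their machine numbers differ by 110 mod 4 = 2.
gcd(110, 4) = 2, so the sample visits 4/2 = 2 distinct residues mod 4.
Start 67 is machine 3; the machines hit are 1, 3.

1, 3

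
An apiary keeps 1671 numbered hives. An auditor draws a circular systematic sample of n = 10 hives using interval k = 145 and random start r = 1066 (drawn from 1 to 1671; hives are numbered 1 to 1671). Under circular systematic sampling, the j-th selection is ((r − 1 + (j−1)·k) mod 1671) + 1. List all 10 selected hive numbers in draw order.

1066, 1211, 1356, 1501, 1646, 120, 265, 410, 555, 700

Selection 1: 1066
Selection 2: 1066 + 145 = 1211
Selection 3: 1211 + 145 = 1356
Selection 4: 1356 + 145 = 1501
Selection 5: 1501 + 145 = 1646
Selection 6: 1646 + 145 = 1791 → 1791 − 1671 = 120
Selection 7: 120 + 145 = 265
Selection 8: 265 + 145 = 410
Selection 9: 410 + 145 = 555
Selection 10: 555 + 145 = 700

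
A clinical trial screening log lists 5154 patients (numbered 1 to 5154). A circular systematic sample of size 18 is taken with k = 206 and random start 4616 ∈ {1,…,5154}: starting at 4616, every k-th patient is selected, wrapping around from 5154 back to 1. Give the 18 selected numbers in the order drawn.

4616, 4822, 5028, 80, 286, 492, 698, 904, 1110, 1316, 1522, 1728, 1934, 2140, 2346, 2552, 2758, 2964

Selection 1: 4616
Selection 2: 4616 + 206 = 4822
Selection 3: 4822 + 206 = 5028
Selection 4: 5028 + 206 = 5234 → 5234 − 5154 = 80
Selection 5: 80 + 206 = 286
Selection 6: 286 + 206 = 492
Selection 7: 492 + 206 = 698
Selection 8: 698 + 206 = 904
Selection 9: 904 + 206 = 1110
Selection 10: 1110 + 206 = 1316
Selection 11: 1316 + 206 = 1522
Selection 12: 1522 + 206 = 1728
Selection 13: 1728 + 206 = 1934
Selection 14: 1934 + 206 = 2140
Selection 15: 2140 + 206 = 2346
Selection 16: 2346 + 206 = 2552
Selection 17: 2552 + 206 = 2758
Selection 18: 2758 + 206 = 2964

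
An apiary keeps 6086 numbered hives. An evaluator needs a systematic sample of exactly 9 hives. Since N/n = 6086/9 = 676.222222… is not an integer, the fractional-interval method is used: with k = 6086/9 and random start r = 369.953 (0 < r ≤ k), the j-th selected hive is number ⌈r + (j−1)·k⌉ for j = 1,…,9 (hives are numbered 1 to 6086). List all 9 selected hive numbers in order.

370, 1047, 1723, 2399, 3075, 3752, 4428, 5104, 5780

j=1: r + 0k = 369.953 → ⌈·⌉ = 370
j=2: r + 1k = 1046.175222… → ⌈·⌉ = 1047
j=3: r + 2k = 1722.397444… → ⌈·⌉ = 1723
j=4: r + 3k = 2398.619666… → ⌈·⌉ = 2399
j=5: r + 4k = 3074.841888… → ⌈·⌉ = 3075
j=6: r + 5k = 3751.064111… → ⌈·⌉ = 3752
j=7: r + 6k = 4427.286333… → ⌈·⌉ = 4428
j=8: r + 7k = 5103.508555… → ⌈·⌉ = 5104
j=9: r + 8k = 5779.730777… → ⌈·⌉ = 5780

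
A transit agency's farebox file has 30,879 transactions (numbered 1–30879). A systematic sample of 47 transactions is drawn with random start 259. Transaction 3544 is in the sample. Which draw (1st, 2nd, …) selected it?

k = 30879/47 = 657
position = (3544 − 259)/657 + 1 = 3285/657 + 1 = 5 + 1 = 6

6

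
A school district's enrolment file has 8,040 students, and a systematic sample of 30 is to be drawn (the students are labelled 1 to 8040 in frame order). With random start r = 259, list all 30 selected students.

k = N/n = 8040/30 = 268
student 1: 259
student 2: 259 + 268 = 527
student 3: 527 + 268 = 795
student 4: 795 + 268 = 1063
student 5: 1063 + 268 = 1331
student 6: 1331 + 268 = 1599
student 7: 1599 + 268 = 1867
student 8: 1867 + 268 = 2135
student 9: 2135 + 268 = 2403
student 10: 2403 + 268 = 2671
student 11: 2671 + 268 = 2939
student 12: 2939 + 268 = 3207
student 13: 3207 + 268 = 3475
student 14: 3475 + 268 = 3743
student 15: 3743 + 268 = 4011
student 16: 4011 + 268 = 4279
student 17: 4279 + 268 = 4547
student 18: 4547 + 268 = 4815
student 19: 4815 + 268 = 5083
student 20: 5083 + 268 = 5351
student 21: 5351 + 268 = 5619
student 22: 5619 + 268 = 5887
student 23: 5887 + 268 = 6155
student 24: 6155 + 268 = 6423
student 25: 6423 + 268 = 6691
student 26: 6691 + 268 = 6959
student 27: 6959 + 268 = 7227
student 28: 7227 + 268 = 7495
student 29: 7495 + 268 = 7763
student 30: 7763 + 268 = 8031

259, 527, 795, 1063, 1331, 1599, 1867, 2135, 2403, 2671, 2939, 3207, 3475, 3743, 4011, 4279, 4547, 4815, 5083, 5351, 5619, 5887, 6155, 6423, 6691, 6959, 7227, 7495, 7763, 8031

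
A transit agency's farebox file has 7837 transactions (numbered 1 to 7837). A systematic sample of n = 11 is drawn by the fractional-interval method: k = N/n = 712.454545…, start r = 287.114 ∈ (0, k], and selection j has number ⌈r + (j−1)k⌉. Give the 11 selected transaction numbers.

j=1: r + 0k = 287.114 → ⌈·⌉ = 288
j=2: r + 1k = 999.568545… → ⌈·⌉ = 1000
j=3: r + 2k = 1712.023090… → ⌈·⌉ = 1713
j=4: r + 3k = 2424.477636… → ⌈·⌉ = 2425
j=5: r + 4k = 3136.932181… → ⌈·⌉ = 3137
j=6: r + 5k = 3849.386727… → ⌈·⌉ = 3850
j=7: r + 6k = 4561.841272… → ⌈·⌉ = 4562
j=8: r + 7k = 5274.295818… → ⌈·⌉ = 5275
j=9: r + 8k = 5986.750363… → ⌈·⌉ = 5987
j=10: r + 9k = 6699.204909… → ⌈·⌉ = 6700
j=11: r + 10k = 7411.659454… → ⌈·⌉ = 7412

288, 1000, 1713, 2425, 3137, 3850, 4562, 5275, 5987, 6700, 7412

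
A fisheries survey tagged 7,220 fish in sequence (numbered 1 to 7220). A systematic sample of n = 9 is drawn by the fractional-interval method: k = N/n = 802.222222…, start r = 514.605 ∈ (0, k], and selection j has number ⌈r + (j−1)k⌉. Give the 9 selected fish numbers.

515, 1317, 2120, 2922, 3724, 4526, 5328, 6131, 6933

j=1: r + 0k = 514.605 → ⌈·⌉ = 515
j=2: r + 1k = 1316.827222… → ⌈·⌉ = 1317
j=3: r + 2k = 2119.049444… → ⌈·⌉ = 2120
j=4: r + 3k = 2921.271666… → ⌈·⌉ = 2922
j=5: r + 4k = 3723.493888… → ⌈·⌉ = 3724
j=6: r + 5k = 4525.716111… → ⌈·⌉ = 4526
j=7: r + 6k = 5327.938333… → ⌈·⌉ = 5328
j=8: r + 7k = 6130.160555… → ⌈·⌉ = 6131
j=9: r + 8k = 6932.382777… → ⌈·⌉ = 6933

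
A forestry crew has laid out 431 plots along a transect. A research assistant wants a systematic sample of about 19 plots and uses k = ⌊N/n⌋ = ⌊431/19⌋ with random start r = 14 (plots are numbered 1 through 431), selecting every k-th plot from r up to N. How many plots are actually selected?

19

k = ⌊431/19⌋ = 22
Achieved size = ⌊(431 − 14)/22⌋ + 1 = ⌊417/22⌋ + 1 = 18 + 1 = 19
(last selection: 14 + 18×22 = 410 ≤ 431; next would be 432 > 431)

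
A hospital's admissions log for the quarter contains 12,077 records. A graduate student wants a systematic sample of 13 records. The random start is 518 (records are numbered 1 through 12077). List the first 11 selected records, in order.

k = N/n = 12077/13 = 929
record 1: 518
record 2: 518 + 929 = 1447
record 3: 1447 + 929 = 2376
record 4: 2376 + 929 = 3305
record 5: 3305 + 929 = 4234
record 6: 4234 + 929 = 5163
record 7: 5163 + 929 = 6092
record 8: 6092 + 929 = 7021
record 9: 7021 + 929 = 7950
record 10: 7950 + 929 = 8879
record 11: 8879 + 929 = 9808

518, 1447, 2376, 3305, 4234, 5163, 6092, 7021, 7950, 8879, 9808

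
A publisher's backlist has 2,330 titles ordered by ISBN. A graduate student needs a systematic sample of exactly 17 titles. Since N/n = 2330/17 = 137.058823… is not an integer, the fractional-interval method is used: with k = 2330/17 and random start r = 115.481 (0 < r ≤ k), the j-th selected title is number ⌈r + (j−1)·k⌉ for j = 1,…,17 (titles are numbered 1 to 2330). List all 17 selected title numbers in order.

j=1: r + 0k = 115.481 → ⌈·⌉ = 116
j=2: r + 1k = 252.539823… → ⌈·⌉ = 253
j=3: r + 2k = 389.598647… → ⌈·⌉ = 390
j=4: r + 3k = 526.657470… → ⌈·⌉ = 527
j=5: r + 4k = 663.716294… → ⌈·⌉ = 664
j=6: r + 5k = 800.775117… → ⌈·⌉ = 801
j=7: r + 6k = 937.833941… → ⌈·⌉ = 938
j=8: r + 7k = 1074.892764… → ⌈·⌉ = 1075
j=9: r + 8k = 1211.951588… → ⌈·⌉ = 1212
j=10: r + 9k = 1349.010411… → ⌈·⌉ = 1350
j=11: r + 10k = 1486.069235… → ⌈·⌉ = 1487
j=12: r + 11k = 1623.128058… → ⌈·⌉ = 1624
j=13: r + 12k = 1760.186882… → ⌈·⌉ = 1761
j=14: r + 13k = 1897.245705… → ⌈·⌉ = 1898
j=15: r + 14k = 2034.304529… → ⌈·⌉ = 2035
j=16: r + 15k = 2171.363352… → ⌈·⌉ = 2172
j=17: r + 16k = 2308.422176… → ⌈·⌉ = 2309

116, 253, 390, 527, 664, 801, 938, 1075, 1212, 1350, 1487, 1624, 1761, 1898, 2035, 2172, 2309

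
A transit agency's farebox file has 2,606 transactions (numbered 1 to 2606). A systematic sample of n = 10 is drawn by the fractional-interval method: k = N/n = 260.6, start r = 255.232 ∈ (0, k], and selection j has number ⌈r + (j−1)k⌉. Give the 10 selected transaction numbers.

256, 516, 777, 1038, 1298, 1559, 1819, 2080, 2341, 2601

j=1: r + 0k = 255.232 → ⌈·⌉ = 256
j=2: r + 1k = 515.832 → ⌈·⌉ = 516
j=3: r + 2k = 776.432 → ⌈·⌉ = 777
j=4: r + 3k = 1037.032 → ⌈·⌉ = 1038
j=5: r + 4k = 1297.632 → ⌈·⌉ = 1298
j=6: r + 5k = 1558.232 → ⌈·⌉ = 1559
j=7: r + 6k = 1818.832 → ⌈·⌉ = 1819
j=8: r + 7k = 2079.432 → ⌈·⌉ = 2080
j=9: r + 8k = 2340.032 → ⌈·⌉ = 2341
j=10: r + 9k = 2600.632 → ⌈·⌉ = 2601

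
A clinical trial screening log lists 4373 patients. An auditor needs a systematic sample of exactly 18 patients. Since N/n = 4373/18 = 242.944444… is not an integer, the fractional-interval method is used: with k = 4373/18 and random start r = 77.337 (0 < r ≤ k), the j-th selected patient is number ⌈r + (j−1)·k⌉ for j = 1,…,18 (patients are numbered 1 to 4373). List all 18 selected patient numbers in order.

78, 321, 564, 807, 1050, 1293, 1536, 1778, 2021, 2264, 2507, 2750, 2993, 3236, 3479, 3722, 3965, 4208

j=1: r + 0k = 77.337 → ⌈·⌉ = 78
j=2: r + 1k = 320.281444… → ⌈·⌉ = 321
j=3: r + 2k = 563.225888… → ⌈·⌉ = 564
j=4: r + 3k = 806.170333… → ⌈·⌉ = 807
j=5: r + 4k = 1049.114777… → ⌈·⌉ = 1050
j=6: r + 5k = 1292.059222… → ⌈·⌉ = 1293
j=7: r + 6k = 1535.003666… → ⌈·⌉ = 1536
j=8: r + 7k = 1777.948111… → ⌈·⌉ = 1778
j=9: r + 8k = 2020.892555… → ⌈·⌉ = 2021
j=10: r + 9k = 2263.837 → ⌈·⌉ = 2264
j=11: r + 10k = 2506.781444… → ⌈·⌉ = 2507
j=12: r + 11k = 2749.725888… → ⌈·⌉ = 2750
j=13: r + 12k = 2992.670333… → ⌈·⌉ = 2993
j=14: r + 13k = 3235.614777… → ⌈·⌉ = 3236
j=15: r + 14k = 3478.559222… → ⌈·⌉ = 3479
j=16: r + 15k = 3721.503666… → ⌈·⌉ = 3722
j=17: r + 16k = 3964.448111… → ⌈·⌉ = 3965
j=18: r + 17k = 4207.392555… → ⌈·⌉ = 4208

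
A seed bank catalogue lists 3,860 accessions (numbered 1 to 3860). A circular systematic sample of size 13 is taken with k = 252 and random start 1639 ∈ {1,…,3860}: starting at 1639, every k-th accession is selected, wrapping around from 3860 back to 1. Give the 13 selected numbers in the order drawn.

Selection 1: 1639
Selection 2: 1639 + 252 = 1891
Selection 3: 1891 + 252 = 2143
Selection 4: 2143 + 252 = 2395
Selection 5: 2395 + 252 = 2647
Selection 6: 2647 + 252 = 2899
Selection 7: 2899 + 252 = 3151
Selection 8: 3151 + 252 = 3403
Selection 9: 3403 + 252 = 3655
Selection 10: 3655 + 252 = 3907 → 3907 − 3860 = 47
Selection 11: 47 + 252 = 299
Selection 12: 299 + 252 = 551
Selection 13: 551 + 252 = 803

1639, 1891, 2143, 2395, 2647, 2899, 3151, 3403, 3655, 47, 299, 551, 803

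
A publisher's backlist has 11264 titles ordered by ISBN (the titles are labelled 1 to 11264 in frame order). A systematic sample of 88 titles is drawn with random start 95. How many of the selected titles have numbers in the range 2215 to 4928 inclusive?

k = 11264/88 = 128
First selection ≥ 2215: 95 + ⌈(2215−95)/128⌉·128 = 95 + 17×128 = 2271
Last selection ≤ 4928: 95 + ⌊(4928−95)/128⌋·128 = 95 + 37×128 = 4831
Count = 37 − 17 + 1 = 21

21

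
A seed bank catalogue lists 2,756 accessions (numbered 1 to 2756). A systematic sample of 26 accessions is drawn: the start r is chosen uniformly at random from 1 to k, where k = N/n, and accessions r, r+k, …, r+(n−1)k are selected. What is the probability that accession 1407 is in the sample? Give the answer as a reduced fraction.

1/106

k = 2756/26 = 106.
Accession 1407 is selected iff r ≡ 1407 (mod 106); exactly one such r in {1,…,106}.
Inclusion probability = 1/106.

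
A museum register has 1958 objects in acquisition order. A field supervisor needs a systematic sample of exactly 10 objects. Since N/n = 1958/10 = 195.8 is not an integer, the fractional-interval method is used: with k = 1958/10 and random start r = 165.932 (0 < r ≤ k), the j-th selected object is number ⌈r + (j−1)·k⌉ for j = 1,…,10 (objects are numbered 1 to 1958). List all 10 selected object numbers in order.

j=1: r + 0k = 165.932 → ⌈·⌉ = 166
j=2: r + 1k = 361.732 → ⌈·⌉ = 362
j=3: r + 2k = 557.532 → ⌈·⌉ = 558
j=4: r + 3k = 753.332 → ⌈·⌉ = 754
j=5: r + 4k = 949.132 → ⌈·⌉ = 950
j=6: r + 5k = 1144.932 → ⌈·⌉ = 1145
j=7: r + 6k = 1340.732 → ⌈·⌉ = 1341
j=8: r + 7k = 1536.532 → ⌈·⌉ = 1537
j=9: r + 8k = 1732.332 → ⌈·⌉ = 1733
j=10: r + 9k = 1928.132 → ⌈·⌉ = 1929

166, 362, 558, 754, 950, 1145, 1341, 1537, 1733, 1929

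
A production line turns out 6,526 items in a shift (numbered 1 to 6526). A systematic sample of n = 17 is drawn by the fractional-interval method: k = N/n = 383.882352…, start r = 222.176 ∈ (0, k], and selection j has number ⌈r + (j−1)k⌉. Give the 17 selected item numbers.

j=1: r + 0k = 222.176 → ⌈·⌉ = 223
j=2: r + 1k = 606.058352… → ⌈·⌉ = 607
j=3: r + 2k = 989.940705… → ⌈·⌉ = 990
j=4: r + 3k = 1373.823058… → ⌈·⌉ = 1374
j=5: r + 4k = 1757.705411… → ⌈·⌉ = 1758
j=6: r + 5k = 2141.587764… → ⌈·⌉ = 2142
j=7: r + 6k = 2525.470117… → ⌈·⌉ = 2526
j=8: r + 7k = 2909.352470… → ⌈·⌉ = 2910
j=9: r + 8k = 3293.234823… → ⌈·⌉ = 3294
j=10: r + 9k = 3677.117176… → ⌈·⌉ = 3678
j=11: r + 10k = 4060.999529… → ⌈·⌉ = 4061
j=12: r + 11k = 4444.881882… → ⌈·⌉ = 4445
j=13: r + 12k = 4828.764235… → ⌈·⌉ = 4829
j=14: r + 13k = 5212.646588… → ⌈·⌉ = 5213
j=15: r + 14k = 5596.528941… → ⌈·⌉ = 5597
j=16: r + 15k = 5980.411294… → ⌈·⌉ = 5981
j=17: r + 16k = 6364.293647… → ⌈·⌉ = 6365

223, 607, 990, 1374, 1758, 2142, 2526, 2910, 3294, 3678, 4061, 4445, 4829, 5213, 5597, 5981, 6365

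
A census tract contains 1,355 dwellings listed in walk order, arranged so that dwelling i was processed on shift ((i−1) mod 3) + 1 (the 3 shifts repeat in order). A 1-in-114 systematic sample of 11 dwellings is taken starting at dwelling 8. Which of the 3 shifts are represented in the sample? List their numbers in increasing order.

2

Consecutive selections differ by k = 114, so their shift numbers differ by 114 mod 3 = 0.
gcd(114, 3) = 3, so the sample visits 3/3 = 1 distinct residues mod 3.
Start 8 is shift 2; the shifts hit are 2.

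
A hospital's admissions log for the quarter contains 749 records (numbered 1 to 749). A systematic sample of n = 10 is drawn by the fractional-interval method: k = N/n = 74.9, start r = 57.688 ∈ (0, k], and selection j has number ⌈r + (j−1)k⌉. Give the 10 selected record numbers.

j=1: r + 0k = 57.688 → ⌈·⌉ = 58
j=2: r + 1k = 132.588 → ⌈·⌉ = 133
j=3: r + 2k = 207.488 → ⌈·⌉ = 208
j=4: r + 3k = 282.388 → ⌈·⌉ = 283
j=5: r + 4k = 357.288 → ⌈·⌉ = 358
j=6: r + 5k = 432.188 → ⌈·⌉ = 433
j=7: r + 6k = 507.088 → ⌈·⌉ = 508
j=8: r + 7k = 581.988 → ⌈·⌉ = 582
j=9: r + 8k = 656.888 → ⌈·⌉ = 657
j=10: r + 9k = 731.788 → ⌈·⌉ = 732

58, 133, 208, 283, 358, 433, 508, 582, 657, 732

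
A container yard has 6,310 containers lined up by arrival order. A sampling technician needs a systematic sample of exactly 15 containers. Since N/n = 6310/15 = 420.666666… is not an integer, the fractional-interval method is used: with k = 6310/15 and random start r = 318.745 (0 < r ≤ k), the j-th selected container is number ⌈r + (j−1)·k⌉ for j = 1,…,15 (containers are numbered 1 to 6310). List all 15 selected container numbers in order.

j=1: r + 0k = 318.745 → ⌈·⌉ = 319
j=2: r + 1k = 739.411666… → ⌈·⌉ = 740
j=3: r + 2k = 1160.078333… → ⌈·⌉ = 1161
j=4: r + 3k = 1580.745 → ⌈·⌉ = 1581
j=5: r + 4k = 2001.411666… → ⌈·⌉ = 2002
j=6: r + 5k = 2422.078333… → ⌈·⌉ = 2423
j=7: r + 6k = 2842.745 → ⌈·⌉ = 2843
j=8: r + 7k = 3263.411666… → ⌈·⌉ = 3264
j=9: r + 8k = 3684.078333… → ⌈·⌉ = 3685
j=10: r + 9k = 4104.745 → ⌈·⌉ = 4105
j=11: r + 10k = 4525.411666… → ⌈·⌉ = 4526
j=12: r + 11k = 4946.078333… → ⌈·⌉ = 4947
j=13: r + 12k = 5366.745 → ⌈·⌉ = 5367
j=14: r + 13k = 5787.411666… → ⌈·⌉ = 5788
j=15: r + 14k = 6208.078333… → ⌈·⌉ = 6209

319, 740, 1161, 1581, 2002, 2423, 2843, 3264, 3685, 4105, 4526, 4947, 5367, 5788, 6209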